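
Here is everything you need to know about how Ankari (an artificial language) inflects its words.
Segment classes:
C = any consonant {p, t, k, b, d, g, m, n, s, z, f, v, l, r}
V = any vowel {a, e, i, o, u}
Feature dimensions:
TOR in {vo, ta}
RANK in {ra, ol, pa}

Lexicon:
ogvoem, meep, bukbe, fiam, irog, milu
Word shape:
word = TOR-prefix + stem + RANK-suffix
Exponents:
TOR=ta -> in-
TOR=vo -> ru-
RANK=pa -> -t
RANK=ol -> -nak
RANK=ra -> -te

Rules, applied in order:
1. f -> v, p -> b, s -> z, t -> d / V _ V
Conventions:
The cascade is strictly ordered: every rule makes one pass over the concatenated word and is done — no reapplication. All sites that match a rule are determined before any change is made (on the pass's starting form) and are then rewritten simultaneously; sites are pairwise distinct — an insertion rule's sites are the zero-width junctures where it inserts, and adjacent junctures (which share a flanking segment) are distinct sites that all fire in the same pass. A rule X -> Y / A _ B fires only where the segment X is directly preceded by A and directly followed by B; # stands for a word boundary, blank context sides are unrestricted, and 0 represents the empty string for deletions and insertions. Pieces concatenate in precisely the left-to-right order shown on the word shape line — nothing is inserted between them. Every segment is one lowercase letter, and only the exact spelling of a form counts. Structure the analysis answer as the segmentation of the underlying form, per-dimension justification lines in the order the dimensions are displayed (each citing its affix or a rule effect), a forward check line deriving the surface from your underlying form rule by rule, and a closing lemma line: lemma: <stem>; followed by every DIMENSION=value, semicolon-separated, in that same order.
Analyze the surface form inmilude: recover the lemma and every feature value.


underlying: in-milu-te
TOR=ta - signalled by the affix in-
RANK=ra - signalled by the affix -te
check: inmilute -> inmilude
lemma: milu; TOR=ta; RANK=ra


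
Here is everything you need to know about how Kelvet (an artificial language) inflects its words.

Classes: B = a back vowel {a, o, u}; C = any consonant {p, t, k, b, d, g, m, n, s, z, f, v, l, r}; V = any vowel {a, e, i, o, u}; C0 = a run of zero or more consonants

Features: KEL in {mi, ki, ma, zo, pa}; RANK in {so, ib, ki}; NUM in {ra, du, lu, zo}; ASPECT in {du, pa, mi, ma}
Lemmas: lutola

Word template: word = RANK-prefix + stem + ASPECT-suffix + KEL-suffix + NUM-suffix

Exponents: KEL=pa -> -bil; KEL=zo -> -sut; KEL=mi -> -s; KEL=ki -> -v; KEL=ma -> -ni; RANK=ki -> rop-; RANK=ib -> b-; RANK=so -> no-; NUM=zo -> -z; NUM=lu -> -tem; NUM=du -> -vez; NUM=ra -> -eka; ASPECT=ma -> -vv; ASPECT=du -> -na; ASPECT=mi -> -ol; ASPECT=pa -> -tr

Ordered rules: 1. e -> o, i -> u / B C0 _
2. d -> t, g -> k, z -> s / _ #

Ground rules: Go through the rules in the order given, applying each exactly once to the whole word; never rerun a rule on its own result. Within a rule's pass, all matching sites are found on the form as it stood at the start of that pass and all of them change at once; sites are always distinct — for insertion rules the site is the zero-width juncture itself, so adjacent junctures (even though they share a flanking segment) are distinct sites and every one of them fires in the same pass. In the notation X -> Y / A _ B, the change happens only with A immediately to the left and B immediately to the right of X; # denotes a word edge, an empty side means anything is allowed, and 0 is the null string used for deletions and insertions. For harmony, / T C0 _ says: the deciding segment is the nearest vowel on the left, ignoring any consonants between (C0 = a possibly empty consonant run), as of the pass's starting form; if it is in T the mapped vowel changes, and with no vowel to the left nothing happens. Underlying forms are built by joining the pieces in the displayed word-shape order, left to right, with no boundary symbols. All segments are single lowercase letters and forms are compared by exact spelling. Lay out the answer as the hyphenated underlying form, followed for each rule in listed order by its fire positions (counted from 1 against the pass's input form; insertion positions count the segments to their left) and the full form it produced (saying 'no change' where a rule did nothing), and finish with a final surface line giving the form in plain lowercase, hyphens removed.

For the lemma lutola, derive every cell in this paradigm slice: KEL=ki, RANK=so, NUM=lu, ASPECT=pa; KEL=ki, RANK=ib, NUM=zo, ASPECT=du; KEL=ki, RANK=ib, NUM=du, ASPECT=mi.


cell KEL=ki, RANK=so, NUM=lu, ASPECT=pa:
underlying: no-lutola-tr-v-tem
1. e -> o, i -> u / B C0 _: fires at position(s) 13: nolutolatrvtom
2. d -> t, g -> k, z -> s / _ #: no change
surface: nolutolatrvtom

cell KEL=ki, RANK=ib, NUM=zo, ASPECT=du:
underlying: b-lutola-na-v-z
1. e -> o, i -> u / B C0 _: no change
2. d -> t, g -> k, z -> s / _ #: fires at position(s) 11: blutolanavs
surface: blutolanavs

cell KEL=ki, RANK=ib, NUM=du, ASPECT=mi:
underlying: b-lutola-ol-v-vez
1. e -> o, i -> u / B C0 _: fires at position(s) 12: blutolaolvvoz
2. d -> t, g -> k, z -> s / _ #: fires at position(s) 13: blutolaolvvos
surface: blutolaolvvos


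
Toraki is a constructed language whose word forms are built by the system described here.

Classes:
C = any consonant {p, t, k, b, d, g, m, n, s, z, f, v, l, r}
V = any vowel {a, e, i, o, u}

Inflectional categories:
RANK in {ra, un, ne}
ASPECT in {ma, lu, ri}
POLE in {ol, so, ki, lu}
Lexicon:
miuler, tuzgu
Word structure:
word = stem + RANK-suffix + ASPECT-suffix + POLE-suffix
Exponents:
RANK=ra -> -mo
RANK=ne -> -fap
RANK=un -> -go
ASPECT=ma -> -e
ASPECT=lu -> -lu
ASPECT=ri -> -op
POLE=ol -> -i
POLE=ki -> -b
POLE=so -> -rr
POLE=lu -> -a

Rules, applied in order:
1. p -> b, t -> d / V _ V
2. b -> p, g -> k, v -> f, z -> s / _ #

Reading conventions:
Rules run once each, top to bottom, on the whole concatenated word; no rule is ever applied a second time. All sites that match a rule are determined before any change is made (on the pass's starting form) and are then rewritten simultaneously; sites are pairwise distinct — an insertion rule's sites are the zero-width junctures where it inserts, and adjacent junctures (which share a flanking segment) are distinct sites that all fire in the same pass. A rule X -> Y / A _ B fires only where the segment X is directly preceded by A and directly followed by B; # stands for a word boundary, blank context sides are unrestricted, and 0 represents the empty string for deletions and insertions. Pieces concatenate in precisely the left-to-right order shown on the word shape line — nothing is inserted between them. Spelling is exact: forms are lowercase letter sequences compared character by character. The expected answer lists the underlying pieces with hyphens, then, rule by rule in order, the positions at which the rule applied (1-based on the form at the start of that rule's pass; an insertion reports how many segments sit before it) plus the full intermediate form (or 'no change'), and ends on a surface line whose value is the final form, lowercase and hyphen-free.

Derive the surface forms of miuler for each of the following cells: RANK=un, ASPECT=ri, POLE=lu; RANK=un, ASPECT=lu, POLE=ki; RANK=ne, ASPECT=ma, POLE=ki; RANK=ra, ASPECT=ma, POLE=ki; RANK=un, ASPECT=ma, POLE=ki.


cell RANK=un, ASPECT=ri, POLE=lu:
underlying: miuler-go-op-a
1. p -> b, t -> d / V _ V: fires at position(s) 10: miulergooba
2. b -> p, g -> k, v -> f, z -> s / _ #: no change
surface: miulergooba

cell RANK=un, ASPECT=lu, POLE=ki:
underlying: miuler-go-lu-b
1. p -> b, t -> d / V _ V: no change
2. b -> p, g -> k, v -> f, z -> s / _ #: fires at position(s) 11: miulergolup
surface: miulergolup

cell RANK=ne, ASPECT=ma, POLE=ki:
underlying: miuler-fap-e-b
1. p -> b, t -> d / V _ V: fires at position(s) 9: miulerfabeb
2. b -> p, g -> k, v -> f, z -> s / _ #: fires at position(s) 11: miulerfabep
surface: miulerfabep

cell RANK=ra, ASPECT=ma, POLE=ki:
underlying: miuler-mo-e-b
1. p -> b, t -> d / V _ V: no change
2. b -> p, g -> k, v -> f, z -> s / _ #: fires at position(s) 10: miulermoep
surface: miulermoep

cell RANK=un, ASPECT=ma, POLE=ki:
underlying: miuler-go-e-b
1. p -> b, t -> d / V _ V: no change
2. b -> p, g -> k, v -> f, z -> s / _ #: fires at position(s) 10: miulergoep
surface: miulergoep


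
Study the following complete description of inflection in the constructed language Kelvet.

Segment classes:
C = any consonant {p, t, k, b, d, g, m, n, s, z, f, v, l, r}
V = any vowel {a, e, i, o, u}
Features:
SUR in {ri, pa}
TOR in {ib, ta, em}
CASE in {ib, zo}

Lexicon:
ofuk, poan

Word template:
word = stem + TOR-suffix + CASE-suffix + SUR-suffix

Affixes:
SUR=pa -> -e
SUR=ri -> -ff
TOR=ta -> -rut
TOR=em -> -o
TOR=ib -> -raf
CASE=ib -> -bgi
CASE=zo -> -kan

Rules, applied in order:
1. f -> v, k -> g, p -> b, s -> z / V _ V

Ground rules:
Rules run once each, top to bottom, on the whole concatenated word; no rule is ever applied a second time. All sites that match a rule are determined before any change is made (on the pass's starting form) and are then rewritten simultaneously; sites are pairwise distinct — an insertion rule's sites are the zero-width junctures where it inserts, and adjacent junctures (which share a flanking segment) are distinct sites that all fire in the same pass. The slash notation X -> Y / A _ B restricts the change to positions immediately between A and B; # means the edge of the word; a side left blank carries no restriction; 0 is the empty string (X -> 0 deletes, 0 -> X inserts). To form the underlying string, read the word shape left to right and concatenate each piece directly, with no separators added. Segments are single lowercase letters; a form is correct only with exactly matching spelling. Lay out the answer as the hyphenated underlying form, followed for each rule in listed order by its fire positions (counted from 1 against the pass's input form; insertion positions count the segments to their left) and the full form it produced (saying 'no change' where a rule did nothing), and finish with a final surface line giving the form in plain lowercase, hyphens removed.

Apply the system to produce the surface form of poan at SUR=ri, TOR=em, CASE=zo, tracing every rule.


underlying: poan-o-kan-ff
1. f -> v, k -> g, p -> b, s -> z / V _ V: fires at position(s) 6: poanoganff
surface: poanoganff


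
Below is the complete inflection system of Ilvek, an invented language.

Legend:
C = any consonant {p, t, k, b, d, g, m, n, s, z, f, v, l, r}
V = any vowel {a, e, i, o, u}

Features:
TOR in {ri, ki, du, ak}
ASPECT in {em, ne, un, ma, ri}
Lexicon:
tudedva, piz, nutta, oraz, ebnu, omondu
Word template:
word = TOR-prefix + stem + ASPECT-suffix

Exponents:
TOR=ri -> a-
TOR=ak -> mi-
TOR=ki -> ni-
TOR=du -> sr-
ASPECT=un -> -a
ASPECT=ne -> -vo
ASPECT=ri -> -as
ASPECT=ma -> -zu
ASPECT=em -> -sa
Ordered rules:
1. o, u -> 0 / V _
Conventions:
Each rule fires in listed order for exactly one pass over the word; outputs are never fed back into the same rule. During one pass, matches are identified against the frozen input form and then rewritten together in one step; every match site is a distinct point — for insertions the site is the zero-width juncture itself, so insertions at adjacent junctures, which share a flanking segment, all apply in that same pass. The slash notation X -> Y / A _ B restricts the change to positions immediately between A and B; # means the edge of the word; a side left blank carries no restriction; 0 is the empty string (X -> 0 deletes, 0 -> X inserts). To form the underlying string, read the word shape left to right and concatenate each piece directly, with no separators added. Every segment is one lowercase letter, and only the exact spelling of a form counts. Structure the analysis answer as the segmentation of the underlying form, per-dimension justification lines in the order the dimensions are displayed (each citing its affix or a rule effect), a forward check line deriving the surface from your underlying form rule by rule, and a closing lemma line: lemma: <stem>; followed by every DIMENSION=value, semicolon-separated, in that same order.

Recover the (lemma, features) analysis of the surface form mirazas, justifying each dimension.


underlying: mi-oraz-as
TOR=ak - signalled by the affix mi-
ASPECT=ri - signalled by the affix -as
check: miorazas -> mirazas
lemma: oraz; TOR=ak; ASPECT=ri


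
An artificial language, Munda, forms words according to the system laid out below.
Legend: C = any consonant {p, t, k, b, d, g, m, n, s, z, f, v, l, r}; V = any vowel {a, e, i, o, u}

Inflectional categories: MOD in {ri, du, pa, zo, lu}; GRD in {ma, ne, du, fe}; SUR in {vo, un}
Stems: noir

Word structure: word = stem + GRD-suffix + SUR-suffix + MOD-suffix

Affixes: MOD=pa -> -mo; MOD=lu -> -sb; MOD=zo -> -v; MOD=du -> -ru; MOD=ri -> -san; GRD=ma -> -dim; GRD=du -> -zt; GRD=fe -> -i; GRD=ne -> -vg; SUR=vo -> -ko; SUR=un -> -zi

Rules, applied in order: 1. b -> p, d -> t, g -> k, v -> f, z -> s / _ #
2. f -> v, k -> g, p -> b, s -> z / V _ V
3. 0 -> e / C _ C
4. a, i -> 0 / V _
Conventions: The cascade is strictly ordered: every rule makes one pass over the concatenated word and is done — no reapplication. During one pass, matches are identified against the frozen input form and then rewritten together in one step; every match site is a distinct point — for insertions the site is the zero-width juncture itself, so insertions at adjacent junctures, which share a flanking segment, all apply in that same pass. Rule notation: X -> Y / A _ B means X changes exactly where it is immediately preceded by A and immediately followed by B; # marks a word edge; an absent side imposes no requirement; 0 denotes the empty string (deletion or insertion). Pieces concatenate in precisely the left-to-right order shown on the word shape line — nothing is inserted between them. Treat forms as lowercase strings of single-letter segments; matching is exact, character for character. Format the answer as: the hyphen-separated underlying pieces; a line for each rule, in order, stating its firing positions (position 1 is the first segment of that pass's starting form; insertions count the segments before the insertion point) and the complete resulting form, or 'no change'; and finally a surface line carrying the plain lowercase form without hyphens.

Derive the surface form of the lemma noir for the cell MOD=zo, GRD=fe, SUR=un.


underlying: noir-i-zi-v
1. b -> p, d -> t, g -> k, v -> f, z -> s / _ #: fires at position(s) 8: noirizif
2. f -> v, k -> g, p -> b, s -> z / V _ V: no change
3. 0 -> e / C _ C: no change
4. a, i -> 0 / V _: fires at position(s) 3: norizif
surface: norizif


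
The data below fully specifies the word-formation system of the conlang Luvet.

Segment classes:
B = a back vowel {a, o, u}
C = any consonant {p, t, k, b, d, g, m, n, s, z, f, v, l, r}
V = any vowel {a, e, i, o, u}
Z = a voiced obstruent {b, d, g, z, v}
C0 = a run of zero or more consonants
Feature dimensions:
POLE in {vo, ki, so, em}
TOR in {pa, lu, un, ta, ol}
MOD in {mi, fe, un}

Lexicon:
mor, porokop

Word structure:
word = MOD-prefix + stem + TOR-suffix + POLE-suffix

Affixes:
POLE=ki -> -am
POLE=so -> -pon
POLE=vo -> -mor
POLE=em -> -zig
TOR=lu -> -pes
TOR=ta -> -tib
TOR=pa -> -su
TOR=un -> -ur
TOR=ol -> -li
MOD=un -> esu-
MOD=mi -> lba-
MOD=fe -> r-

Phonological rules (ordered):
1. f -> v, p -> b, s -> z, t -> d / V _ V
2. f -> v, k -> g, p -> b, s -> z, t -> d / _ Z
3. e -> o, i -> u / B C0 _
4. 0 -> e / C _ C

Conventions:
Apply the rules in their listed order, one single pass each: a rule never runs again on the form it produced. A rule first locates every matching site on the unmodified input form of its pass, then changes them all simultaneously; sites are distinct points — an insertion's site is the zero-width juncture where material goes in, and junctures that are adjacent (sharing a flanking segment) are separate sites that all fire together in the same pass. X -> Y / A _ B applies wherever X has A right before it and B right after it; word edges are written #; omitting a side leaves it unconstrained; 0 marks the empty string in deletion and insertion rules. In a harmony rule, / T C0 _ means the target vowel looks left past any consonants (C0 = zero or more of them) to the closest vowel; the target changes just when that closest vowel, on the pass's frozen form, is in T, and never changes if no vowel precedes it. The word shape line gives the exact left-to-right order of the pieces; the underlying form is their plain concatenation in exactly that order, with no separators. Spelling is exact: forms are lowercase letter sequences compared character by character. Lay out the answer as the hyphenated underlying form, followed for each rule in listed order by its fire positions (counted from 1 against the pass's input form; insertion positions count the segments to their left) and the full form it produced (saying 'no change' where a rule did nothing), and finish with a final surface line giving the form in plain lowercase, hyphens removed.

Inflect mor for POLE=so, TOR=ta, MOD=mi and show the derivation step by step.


underlying: lba-mor-tib-pon
1. f -> v, p -> b, s -> z, t -> d / V _ V: no change
2. f -> v, k -> g, p -> b, s -> z, t -> d / _ Z: no change
3. e -> o, i -> u / B C0 _: fires at position(s) 8: lbamortubpon
4. 0 -> e / C _ C: inserts after position(s) 1, 6, 9: lebamoretubepon
surface: lebamoretubepon


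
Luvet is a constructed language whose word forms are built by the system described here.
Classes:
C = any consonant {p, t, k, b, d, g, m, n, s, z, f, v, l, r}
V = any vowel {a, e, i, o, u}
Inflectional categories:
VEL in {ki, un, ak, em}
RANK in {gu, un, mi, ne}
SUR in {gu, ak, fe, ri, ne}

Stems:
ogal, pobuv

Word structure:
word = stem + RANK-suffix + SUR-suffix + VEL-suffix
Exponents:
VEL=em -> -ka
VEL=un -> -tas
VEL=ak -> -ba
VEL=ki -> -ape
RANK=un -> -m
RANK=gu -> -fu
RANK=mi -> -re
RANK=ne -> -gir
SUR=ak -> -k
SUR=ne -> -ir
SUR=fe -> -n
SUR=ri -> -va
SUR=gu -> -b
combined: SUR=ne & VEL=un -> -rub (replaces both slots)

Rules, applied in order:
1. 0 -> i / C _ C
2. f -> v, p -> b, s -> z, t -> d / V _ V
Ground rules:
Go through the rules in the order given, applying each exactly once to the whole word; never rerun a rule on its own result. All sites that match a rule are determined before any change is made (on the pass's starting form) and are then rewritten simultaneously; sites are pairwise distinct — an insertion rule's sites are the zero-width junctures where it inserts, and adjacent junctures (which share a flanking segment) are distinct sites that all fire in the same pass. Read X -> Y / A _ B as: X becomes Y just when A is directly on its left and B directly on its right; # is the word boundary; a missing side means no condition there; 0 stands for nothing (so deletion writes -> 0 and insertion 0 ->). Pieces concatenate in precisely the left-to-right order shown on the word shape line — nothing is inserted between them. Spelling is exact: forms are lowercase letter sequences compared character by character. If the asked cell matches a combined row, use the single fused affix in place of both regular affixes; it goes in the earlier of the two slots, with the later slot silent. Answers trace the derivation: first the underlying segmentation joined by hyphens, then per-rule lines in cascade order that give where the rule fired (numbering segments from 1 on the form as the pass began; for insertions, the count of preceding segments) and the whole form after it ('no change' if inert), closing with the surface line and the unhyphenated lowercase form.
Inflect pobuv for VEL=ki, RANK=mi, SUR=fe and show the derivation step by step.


underlying: pobuv-re-n-ape
1. 0 -> i / C _ C: inserts after position(s) 5: pobuvirenape
2. f -> v, p -> b, s -> z, t -> d / V _ V: fires at position(s) 11: pobuvirenabe
surface: pobuvirenabe


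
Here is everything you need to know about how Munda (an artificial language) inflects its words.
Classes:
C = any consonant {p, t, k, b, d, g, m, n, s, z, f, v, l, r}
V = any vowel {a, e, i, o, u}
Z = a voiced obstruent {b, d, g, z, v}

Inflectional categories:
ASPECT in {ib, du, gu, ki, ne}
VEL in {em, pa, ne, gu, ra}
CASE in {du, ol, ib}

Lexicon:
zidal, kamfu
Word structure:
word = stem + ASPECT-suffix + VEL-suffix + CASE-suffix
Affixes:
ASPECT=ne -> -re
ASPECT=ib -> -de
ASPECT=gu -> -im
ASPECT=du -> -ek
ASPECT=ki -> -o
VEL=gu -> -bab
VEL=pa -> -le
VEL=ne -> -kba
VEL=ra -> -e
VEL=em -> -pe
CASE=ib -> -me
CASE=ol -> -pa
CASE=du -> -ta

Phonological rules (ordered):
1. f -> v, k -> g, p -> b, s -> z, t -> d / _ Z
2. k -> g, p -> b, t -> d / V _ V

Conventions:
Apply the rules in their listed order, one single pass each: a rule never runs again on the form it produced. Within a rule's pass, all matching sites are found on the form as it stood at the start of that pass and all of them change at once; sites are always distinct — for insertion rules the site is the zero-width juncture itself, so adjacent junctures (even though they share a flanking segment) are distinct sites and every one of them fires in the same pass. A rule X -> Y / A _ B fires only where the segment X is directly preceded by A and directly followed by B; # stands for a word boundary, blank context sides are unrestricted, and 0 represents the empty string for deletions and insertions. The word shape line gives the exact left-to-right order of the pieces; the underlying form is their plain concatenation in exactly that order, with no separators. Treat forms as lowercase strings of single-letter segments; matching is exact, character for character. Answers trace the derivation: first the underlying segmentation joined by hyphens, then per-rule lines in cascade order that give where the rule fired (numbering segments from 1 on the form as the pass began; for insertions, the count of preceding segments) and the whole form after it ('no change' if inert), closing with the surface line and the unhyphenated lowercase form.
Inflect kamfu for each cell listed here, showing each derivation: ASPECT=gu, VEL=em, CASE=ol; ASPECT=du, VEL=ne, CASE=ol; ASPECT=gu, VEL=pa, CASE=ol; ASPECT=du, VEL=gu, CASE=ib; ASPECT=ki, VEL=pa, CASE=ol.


cell ASPECT=gu, VEL=em, CASE=ol:
underlying: kamfu-im-pe-pa
1. f -> v, k -> g, p -> b, s -> z, t -> d / _ Z: no change
2. k -> g, p -> b, t -> d / V _ V: fires at position(s) 10: kamfuimpeba
surface: kamfuimpeba

cell ASPECT=du, VEL=ne, CASE=ol:
underlying: kamfu-ek-kba-pa
1. f -> v, k -> g, p -> b, s -> z, t -> d / _ Z: fires at position(s) 8: kamfuekgbapa
2. k -> g, p -> b, t -> d / V _ V: fires at position(s) 11: kamfuekgbaba
surface: kamfuekgbaba

cell ASPECT=gu, VEL=pa, CASE=ol:
underlying: kamfu-im-le-pa
1. f -> v, k -> g, p -> b, s -> z, t -> d / _ Z: no change
2. k -> g, p -> b, t -> d / V _ V: fires at position(s) 10: kamfuimleba
surface: kamfuimleba

cell ASPECT=du, VEL=gu, CASE=ib:
underlying: kamfu-ek-bab-me
1. f -> v, k -> g, p -> b, s -> z, t -> d / _ Z: fires at position(s) 7: kamfuegbabme
2. k -> g, p -> b, t -> d / V _ V: no change
surface: kamfuegbabme

cell ASPECT=ki, VEL=pa, CASE=ol:
underlying: kamfu-o-le-pa
1. f -> v, k -> g, p -> b, s -> z, t -> d / _ Z: no change
2. k -> g, p -> b, t -> d / V _ V: fires at position(s) 9: kamfuoleba
surface: kamfuoleba


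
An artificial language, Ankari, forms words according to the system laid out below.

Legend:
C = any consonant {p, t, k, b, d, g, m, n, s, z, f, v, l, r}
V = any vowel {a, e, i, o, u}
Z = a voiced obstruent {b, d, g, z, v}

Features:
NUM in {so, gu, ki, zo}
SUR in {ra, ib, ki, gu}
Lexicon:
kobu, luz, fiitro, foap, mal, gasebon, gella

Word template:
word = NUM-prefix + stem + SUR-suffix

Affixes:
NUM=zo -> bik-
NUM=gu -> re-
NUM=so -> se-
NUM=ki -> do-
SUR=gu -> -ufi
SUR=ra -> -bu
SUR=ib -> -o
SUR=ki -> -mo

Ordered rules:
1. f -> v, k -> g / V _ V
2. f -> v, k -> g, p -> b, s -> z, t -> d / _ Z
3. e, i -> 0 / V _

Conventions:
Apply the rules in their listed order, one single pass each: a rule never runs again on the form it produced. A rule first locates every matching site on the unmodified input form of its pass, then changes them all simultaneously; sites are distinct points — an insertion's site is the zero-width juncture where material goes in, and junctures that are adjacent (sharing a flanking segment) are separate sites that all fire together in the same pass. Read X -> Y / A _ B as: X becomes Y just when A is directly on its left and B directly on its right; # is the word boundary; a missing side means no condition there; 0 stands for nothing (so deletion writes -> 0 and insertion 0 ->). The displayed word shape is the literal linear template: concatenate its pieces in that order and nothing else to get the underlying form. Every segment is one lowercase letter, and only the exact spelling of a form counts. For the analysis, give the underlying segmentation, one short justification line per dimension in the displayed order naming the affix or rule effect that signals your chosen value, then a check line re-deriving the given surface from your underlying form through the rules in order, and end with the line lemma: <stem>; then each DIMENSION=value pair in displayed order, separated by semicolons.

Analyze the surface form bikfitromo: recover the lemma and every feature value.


underlying: bik-fiitro-mo
NUM=zo - signalled by the affix bik-
SUR=ki - signalled by the affix -mo
check: bikfiitromo -> bikfiitromo -> bikfiitromo -> bikfitromo
lemma: fiitro; NUM=zo; SUR=ki


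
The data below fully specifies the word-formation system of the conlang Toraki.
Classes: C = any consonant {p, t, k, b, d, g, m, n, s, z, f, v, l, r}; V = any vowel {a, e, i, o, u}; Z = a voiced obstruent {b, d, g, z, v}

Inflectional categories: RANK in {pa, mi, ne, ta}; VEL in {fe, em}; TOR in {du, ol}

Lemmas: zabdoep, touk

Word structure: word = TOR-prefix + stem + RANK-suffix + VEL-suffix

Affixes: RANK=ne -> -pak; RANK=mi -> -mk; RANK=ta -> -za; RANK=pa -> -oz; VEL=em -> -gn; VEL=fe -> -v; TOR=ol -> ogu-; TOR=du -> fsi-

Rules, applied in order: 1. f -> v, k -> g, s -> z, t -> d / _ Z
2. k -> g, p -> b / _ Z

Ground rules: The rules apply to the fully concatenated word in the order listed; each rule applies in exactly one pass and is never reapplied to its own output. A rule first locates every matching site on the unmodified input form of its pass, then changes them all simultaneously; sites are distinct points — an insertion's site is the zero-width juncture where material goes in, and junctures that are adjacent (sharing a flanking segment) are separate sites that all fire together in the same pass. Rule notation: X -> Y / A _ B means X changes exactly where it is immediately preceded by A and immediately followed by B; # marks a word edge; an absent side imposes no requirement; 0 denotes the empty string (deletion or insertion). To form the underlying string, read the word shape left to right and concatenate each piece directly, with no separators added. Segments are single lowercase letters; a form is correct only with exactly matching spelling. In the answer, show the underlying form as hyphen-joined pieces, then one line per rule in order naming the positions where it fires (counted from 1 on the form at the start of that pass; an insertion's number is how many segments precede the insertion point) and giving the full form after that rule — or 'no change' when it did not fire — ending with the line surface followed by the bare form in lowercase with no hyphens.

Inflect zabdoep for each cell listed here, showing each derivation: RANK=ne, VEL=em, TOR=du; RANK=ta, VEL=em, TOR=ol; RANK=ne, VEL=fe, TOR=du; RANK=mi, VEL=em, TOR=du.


cell RANK=ne, VEL=em, TOR=du:
underlying: fsi-zabdoep-pak-gn
1. f -> v, k -> g, s -> z, t -> d / _ Z: fires at position(s) 13: fsizabdoeppaggn
2. k -> g, p -> b / _ Z: no change
surface: fsizabdoeppaggn

cell RANK=ta, VEL=em, TOR=ol:
underlying: ogu-zabdoep-za-gn
1. f -> v, k -> g, s -> z, t -> d / _ Z: no change
2. k -> g, p -> b / _ Z: fires at position(s) 10: oguzabdoebzagn
surface: oguzabdoebzagn

cell RANK=ne, VEL=fe, TOR=du:
underlying: fsi-zabdoep-pak-v
1. f -> v, k -> g, s -> z, t -> d / _ Z: fires at position(s) 13: fsizabdoeppagv
2. k -> g, p -> b / _ Z: no change
surface: fsizabdoeppagv

cell RANK=mi, VEL=em, TOR=du:
underlying: fsi-zabdoep-mk-gn
1. f -> v, k -> g, s -> z, t -> d / _ Z: fires at position(s) 12: fsizabdoepmggn
2. k -> g, p -> b / _ Z: no change
surface: fsizabdoepmggn


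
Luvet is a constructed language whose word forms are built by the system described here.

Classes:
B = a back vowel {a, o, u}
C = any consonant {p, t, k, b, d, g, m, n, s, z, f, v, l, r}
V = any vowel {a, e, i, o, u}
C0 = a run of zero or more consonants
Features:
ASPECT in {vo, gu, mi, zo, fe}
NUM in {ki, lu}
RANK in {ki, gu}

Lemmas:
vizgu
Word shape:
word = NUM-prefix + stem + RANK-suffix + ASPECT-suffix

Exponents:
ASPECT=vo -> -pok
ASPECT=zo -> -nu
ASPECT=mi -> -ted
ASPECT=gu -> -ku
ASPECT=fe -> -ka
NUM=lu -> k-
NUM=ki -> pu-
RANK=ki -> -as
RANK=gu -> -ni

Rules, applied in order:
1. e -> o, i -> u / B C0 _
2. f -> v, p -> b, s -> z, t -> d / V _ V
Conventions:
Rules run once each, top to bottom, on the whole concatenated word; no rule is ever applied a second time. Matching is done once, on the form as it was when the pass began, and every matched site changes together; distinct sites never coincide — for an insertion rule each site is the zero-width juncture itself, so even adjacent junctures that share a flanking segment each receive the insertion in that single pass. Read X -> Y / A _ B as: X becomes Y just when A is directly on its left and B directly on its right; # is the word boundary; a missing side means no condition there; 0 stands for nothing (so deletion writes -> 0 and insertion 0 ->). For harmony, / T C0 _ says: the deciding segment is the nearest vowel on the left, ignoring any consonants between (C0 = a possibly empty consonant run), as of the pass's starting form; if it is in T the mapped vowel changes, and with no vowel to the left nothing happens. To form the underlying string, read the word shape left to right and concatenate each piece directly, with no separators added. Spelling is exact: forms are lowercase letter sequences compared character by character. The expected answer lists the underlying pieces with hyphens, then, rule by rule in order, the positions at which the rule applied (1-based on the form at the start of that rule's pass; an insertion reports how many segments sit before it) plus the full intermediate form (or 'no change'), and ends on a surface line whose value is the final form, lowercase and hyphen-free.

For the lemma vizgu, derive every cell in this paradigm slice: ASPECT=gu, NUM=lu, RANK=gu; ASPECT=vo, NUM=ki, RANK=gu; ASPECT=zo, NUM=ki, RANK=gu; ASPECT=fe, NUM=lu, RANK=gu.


cell ASPECT=gu, NUM=lu, RANK=gu:
underlying: k-vizgu-ni-ku
1. e -> o, i -> u / B C0 _: fires at position(s) 8: kvizgunuku
2. f -> v, p -> b, s -> z, t -> d / V _ V: no change
surface: kvizgunuku

cell ASPECT=vo, NUM=ki, RANK=gu:
underlying: pu-vizgu-ni-pok
1. e -> o, i -> u / B C0 _: fires at position(s) 4, 9: puvuzgunupok
2. f -> v, p -> b, s -> z, t -> d / V _ V: fires at position(s) 10: puvuzgunubok
surface: puvuzgunubok

cell ASPECT=zo, NUM=ki, RANK=gu:
underlying: pu-vizgu-ni-nu
1. e -> o, i -> u / B C0 _: fires at position(s) 4, 9: puvuzgununu
2. f -> v, p -> b, s -> z, t -> d / V _ V: no change
surface: puvuzgununu

cell ASPECT=fe, NUM=lu, RANK=gu:
underlying: k-vizgu-ni-ka
1. e -> o, i -> u / B C0 _: fires at position(s) 8: kvizgunuka
2. f -> v, p -> b, s -> z, t -> d / V _ V: no change
surface: kvizgunuka


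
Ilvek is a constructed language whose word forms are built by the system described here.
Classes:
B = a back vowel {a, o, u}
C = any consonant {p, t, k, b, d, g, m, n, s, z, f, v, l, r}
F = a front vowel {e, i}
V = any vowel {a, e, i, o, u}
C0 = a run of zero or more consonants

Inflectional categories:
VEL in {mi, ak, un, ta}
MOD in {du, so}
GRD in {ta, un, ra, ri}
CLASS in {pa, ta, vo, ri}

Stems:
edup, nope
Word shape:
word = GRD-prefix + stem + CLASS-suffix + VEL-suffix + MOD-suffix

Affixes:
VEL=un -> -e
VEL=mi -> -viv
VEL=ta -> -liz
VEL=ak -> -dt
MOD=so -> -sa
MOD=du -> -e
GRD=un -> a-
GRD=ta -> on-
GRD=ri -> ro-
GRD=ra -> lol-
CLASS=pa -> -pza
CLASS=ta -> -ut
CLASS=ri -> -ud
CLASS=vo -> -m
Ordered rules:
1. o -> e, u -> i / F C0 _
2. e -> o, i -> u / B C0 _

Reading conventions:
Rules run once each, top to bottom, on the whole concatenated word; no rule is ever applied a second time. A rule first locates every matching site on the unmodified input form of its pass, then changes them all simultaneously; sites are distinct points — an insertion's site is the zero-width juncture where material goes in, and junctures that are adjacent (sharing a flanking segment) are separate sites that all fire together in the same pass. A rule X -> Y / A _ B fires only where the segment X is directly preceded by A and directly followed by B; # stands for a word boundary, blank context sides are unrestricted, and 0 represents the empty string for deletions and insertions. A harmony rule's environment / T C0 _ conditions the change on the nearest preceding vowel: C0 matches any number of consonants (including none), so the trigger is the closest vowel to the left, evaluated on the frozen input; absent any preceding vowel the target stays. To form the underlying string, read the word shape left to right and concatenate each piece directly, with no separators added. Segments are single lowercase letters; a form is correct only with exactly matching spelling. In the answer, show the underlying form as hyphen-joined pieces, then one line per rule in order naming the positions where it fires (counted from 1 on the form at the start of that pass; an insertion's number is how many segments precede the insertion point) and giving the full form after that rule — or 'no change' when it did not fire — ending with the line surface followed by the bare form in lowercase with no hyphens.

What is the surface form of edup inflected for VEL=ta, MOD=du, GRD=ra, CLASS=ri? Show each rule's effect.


underlying: lol-edup-ud-liz-e
1. o -> e, u -> i / F C0 _: fires at position(s) 6: loledipudlize
2. e -> o, i -> u / B C0 _: fires at position(s) 4, 11: lolodipudluze
surface: lolodipudluze


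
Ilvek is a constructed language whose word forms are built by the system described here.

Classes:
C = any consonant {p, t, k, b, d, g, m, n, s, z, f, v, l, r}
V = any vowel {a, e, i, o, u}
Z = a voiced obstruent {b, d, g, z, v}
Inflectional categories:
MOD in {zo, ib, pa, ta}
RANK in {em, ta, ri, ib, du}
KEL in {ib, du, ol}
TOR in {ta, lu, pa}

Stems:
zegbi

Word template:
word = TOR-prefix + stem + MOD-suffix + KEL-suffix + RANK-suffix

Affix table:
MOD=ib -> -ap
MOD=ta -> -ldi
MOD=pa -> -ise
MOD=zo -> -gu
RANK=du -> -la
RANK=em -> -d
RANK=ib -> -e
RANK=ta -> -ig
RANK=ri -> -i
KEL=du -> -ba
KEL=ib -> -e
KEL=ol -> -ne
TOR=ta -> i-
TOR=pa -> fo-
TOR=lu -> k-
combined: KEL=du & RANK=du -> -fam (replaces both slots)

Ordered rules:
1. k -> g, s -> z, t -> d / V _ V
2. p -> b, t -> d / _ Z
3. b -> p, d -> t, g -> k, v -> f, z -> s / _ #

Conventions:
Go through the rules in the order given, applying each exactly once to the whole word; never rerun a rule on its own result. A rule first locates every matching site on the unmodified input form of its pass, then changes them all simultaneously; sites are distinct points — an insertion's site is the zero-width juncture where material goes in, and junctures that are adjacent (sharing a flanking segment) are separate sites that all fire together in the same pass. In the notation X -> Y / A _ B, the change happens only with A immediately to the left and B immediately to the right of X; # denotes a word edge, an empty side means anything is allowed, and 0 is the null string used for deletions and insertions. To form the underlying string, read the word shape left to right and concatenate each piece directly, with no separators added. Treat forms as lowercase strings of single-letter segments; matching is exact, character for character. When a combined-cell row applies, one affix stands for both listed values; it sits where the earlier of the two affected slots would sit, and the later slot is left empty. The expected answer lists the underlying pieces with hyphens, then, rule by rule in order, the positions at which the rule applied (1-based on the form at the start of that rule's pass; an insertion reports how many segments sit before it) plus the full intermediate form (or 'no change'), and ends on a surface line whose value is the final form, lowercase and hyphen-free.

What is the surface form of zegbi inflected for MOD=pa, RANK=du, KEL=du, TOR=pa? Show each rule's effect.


underlying: fo-zegbi-ise-fam
1. k -> g, s -> z, t -> d / V _ V: fires at position(s) 9: fozegbiizefam
2. p -> b, t -> d / _ Z: no change
3. b -> p, d -> t, g -> k, v -> f, z -> s / _ #: no change
surface: fozegbiizefam


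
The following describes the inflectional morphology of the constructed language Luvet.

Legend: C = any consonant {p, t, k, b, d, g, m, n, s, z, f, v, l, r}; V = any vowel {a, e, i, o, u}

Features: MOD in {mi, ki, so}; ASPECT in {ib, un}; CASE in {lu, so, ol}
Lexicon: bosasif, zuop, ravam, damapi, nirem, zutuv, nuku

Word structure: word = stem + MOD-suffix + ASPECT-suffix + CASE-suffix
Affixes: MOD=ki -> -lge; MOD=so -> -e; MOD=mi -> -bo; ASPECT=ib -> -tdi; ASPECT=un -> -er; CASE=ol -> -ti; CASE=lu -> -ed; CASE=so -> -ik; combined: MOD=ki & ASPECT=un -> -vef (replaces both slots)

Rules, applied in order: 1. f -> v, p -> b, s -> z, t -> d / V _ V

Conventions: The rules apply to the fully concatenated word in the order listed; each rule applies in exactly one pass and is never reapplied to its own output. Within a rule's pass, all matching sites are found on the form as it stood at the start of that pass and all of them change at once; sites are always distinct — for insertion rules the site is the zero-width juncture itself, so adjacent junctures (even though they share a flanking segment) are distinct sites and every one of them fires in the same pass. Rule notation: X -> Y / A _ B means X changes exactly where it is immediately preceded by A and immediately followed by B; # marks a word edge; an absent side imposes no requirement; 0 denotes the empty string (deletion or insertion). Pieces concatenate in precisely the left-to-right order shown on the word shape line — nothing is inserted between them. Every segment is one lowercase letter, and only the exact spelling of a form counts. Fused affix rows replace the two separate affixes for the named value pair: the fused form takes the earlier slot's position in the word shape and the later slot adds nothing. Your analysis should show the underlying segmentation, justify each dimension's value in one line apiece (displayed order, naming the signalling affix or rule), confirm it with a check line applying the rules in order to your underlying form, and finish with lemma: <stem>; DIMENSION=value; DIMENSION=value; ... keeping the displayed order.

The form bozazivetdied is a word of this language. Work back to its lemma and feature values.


underlying: bosasif-e-tdi-ed
MOD=so - signalled by the affix -e
ASPECT=ib - signalled by the affix -tdi
CASE=lu - signalled by the affix -ed
check: bosasifetdied -> bozazivetdied
lemma: bosasif; MOD=so; ASPECT=ib; CASE=lu


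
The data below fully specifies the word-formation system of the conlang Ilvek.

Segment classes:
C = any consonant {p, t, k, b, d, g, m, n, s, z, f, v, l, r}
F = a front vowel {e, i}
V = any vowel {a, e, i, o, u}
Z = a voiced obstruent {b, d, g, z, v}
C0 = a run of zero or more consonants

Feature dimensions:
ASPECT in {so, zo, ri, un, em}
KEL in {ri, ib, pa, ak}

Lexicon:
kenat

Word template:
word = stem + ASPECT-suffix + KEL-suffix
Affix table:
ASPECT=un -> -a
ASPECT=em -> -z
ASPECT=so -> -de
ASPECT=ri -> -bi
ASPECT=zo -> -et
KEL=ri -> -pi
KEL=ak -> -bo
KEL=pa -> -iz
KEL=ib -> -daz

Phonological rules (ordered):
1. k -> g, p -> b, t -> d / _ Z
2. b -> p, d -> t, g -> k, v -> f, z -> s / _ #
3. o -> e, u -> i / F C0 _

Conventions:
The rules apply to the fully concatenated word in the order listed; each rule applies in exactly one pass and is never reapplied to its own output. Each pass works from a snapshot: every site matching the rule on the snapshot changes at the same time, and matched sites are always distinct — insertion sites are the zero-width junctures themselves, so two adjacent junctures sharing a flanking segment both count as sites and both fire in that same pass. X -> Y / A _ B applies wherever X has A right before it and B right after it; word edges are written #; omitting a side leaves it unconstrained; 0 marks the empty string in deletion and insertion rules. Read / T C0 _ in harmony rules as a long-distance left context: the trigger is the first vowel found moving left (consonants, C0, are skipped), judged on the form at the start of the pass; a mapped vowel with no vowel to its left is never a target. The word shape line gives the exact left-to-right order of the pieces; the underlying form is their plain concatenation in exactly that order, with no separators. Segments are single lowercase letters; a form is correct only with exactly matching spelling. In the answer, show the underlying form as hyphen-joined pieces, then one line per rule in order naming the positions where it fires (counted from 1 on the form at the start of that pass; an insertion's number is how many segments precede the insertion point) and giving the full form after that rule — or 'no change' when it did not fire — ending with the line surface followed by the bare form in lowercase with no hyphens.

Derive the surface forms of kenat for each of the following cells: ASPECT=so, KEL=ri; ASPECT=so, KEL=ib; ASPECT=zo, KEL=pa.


cell ASPECT=so, KEL=ri:
underlying: kenat-de-pi
1. k -> g, p -> b, t -> d / _ Z: fires at position(s) 5: kenaddepi
2. b -> p, d -> t, g -> k, v -> f, z -> s / _ #: no change
3. o -> e, u -> i / F C0 _: no change
surface: kenaddepi

cell ASPECT=so, KEL=ib:
underlying: kenat-de-daz
1. k -> g, p -> b, t -> d / _ Z: fires at position(s) 5: kenaddedaz
2. b -> p, d -> t, g -> k, v -> f, z -> s / _ #: fires at position(s) 10: kenaddedas
3. o -> e, u -> i / F C0 _: no change
surface: kenaddedas

cell ASPECT=zo, KEL=pa:
underlying: kenat-et-iz
1. k -> g, p -> b, t -> d / _ Z: no change
2. b -> p, d -> t, g -> k, v -> f, z -> s / _ #: fires at position(s) 9: kenatetis
3. o -> e, u -> i / F C0 _: no change
surface: kenatetis
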